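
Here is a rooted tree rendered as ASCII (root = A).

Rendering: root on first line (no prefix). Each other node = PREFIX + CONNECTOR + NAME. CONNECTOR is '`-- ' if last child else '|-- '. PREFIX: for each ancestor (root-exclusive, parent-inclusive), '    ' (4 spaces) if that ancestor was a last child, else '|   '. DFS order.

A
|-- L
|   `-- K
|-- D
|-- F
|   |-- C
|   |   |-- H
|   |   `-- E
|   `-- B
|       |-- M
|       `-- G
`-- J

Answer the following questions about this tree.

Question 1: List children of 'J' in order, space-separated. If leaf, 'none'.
Answer: none

Derivation:
Node J's children (from adjacency): (leaf)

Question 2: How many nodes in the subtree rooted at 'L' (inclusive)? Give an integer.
Answer: 2

Derivation:
Subtree rooted at L contains: K, L
Count = 2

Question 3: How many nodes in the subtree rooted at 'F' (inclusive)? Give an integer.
Subtree rooted at F contains: B, C, E, F, G, H, M
Count = 7

Answer: 7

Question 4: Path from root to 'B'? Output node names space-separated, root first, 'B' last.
Walk down from root: A -> F -> B

Answer: A F B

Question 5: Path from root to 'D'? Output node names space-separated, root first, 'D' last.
Walk down from root: A -> D

Answer: A D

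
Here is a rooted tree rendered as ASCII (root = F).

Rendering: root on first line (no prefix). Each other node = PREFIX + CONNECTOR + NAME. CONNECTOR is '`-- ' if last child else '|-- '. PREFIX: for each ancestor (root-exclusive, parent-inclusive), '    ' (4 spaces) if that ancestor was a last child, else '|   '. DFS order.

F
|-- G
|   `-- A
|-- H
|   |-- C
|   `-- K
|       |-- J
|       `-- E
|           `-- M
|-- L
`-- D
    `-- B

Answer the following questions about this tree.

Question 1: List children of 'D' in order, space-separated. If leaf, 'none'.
Node D's children (from adjacency): B

Answer: B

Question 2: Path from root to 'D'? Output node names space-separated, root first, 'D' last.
Walk down from root: F -> D

Answer: F D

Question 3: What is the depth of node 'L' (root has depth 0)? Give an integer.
Answer: 1

Derivation:
Path from root to L: F -> L
Depth = number of edges = 1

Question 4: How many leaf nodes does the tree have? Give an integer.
Leaves (nodes with no children): A, B, C, J, L, M

Answer: 6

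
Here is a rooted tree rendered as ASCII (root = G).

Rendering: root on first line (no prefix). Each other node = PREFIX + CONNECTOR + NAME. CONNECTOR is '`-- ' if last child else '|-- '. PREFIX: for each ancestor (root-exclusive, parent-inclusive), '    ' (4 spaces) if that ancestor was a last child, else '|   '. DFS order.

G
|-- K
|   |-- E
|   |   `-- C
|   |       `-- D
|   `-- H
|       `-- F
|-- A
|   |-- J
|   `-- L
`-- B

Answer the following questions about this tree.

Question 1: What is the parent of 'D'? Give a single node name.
Scan adjacency: D appears as child of C

Answer: C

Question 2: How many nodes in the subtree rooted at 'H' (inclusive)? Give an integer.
Subtree rooted at H contains: F, H
Count = 2

Answer: 2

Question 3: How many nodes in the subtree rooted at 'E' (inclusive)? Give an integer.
Subtree rooted at E contains: C, D, E
Count = 3

Answer: 3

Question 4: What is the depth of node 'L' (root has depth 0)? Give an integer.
Path from root to L: G -> A -> L
Depth = number of edges = 2

Answer: 2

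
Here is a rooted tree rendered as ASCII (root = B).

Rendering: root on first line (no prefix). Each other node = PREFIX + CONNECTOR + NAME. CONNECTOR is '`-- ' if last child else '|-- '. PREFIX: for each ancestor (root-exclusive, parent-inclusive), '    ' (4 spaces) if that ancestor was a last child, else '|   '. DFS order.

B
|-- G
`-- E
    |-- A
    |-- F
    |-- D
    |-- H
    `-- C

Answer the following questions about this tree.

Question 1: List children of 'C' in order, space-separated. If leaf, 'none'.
Answer: none

Derivation:
Node C's children (from adjacency): (leaf)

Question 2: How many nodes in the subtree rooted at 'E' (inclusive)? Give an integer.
Subtree rooted at E contains: A, C, D, E, F, H
Count = 6

Answer: 6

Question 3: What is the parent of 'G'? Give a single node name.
Answer: B

Derivation:
Scan adjacency: G appears as child of B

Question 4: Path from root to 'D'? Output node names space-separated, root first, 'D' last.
Answer: B E D

Derivation:
Walk down from root: B -> E -> D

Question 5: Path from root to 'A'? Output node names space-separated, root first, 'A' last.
Answer: B E A

Derivation:
Walk down from root: B -> E -> A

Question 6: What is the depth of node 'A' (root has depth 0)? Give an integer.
Answer: 2

Derivation:
Path from root to A: B -> E -> A
Depth = number of edges = 2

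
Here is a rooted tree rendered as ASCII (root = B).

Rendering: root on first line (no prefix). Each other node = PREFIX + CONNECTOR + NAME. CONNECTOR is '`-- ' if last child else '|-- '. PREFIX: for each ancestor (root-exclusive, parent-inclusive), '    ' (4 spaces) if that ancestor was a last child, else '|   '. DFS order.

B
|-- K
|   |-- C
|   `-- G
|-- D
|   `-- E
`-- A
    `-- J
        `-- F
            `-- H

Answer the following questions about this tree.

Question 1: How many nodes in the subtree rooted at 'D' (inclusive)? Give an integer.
Answer: 2

Derivation:
Subtree rooted at D contains: D, E
Count = 2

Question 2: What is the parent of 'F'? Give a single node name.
Answer: J

Derivation:
Scan adjacency: F appears as child of J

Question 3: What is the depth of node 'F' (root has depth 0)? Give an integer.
Path from root to F: B -> A -> J -> F
Depth = number of edges = 3

Answer: 3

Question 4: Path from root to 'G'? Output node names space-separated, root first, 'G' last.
Answer: B K G

Derivation:
Walk down from root: B -> K -> G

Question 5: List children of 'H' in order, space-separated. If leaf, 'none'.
Answer: none

Derivation:
Node H's children (from adjacency): (leaf)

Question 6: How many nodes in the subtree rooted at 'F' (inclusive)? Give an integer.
Subtree rooted at F contains: F, H
Count = 2

Answer: 2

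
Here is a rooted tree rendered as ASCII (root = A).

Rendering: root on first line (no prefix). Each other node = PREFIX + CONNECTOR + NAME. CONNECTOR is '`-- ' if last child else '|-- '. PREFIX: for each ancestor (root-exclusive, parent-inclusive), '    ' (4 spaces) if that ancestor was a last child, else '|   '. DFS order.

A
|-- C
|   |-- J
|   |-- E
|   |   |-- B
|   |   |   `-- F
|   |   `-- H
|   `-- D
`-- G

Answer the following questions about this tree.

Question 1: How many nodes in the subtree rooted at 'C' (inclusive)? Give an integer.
Answer: 7

Derivation:
Subtree rooted at C contains: B, C, D, E, F, H, J
Count = 7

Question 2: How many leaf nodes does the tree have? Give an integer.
Answer: 5

Derivation:
Leaves (nodes with no children): D, F, G, H, J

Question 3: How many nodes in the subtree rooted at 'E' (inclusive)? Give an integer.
Subtree rooted at E contains: B, E, F, H
Count = 4

Answer: 4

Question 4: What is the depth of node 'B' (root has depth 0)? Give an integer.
Path from root to B: A -> C -> E -> B
Depth = number of edges = 3

Answer: 3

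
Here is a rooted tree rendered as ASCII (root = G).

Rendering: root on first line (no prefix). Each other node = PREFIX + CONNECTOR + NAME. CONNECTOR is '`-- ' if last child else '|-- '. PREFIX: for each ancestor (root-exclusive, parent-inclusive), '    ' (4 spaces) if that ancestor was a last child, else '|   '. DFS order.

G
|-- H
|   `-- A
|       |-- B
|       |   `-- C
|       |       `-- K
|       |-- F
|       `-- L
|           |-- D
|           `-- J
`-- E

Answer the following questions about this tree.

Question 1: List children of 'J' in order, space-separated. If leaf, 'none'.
Node J's children (from adjacency): (leaf)

Answer: none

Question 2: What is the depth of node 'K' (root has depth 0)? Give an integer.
Answer: 5

Derivation:
Path from root to K: G -> H -> A -> B -> C -> K
Depth = number of edges = 5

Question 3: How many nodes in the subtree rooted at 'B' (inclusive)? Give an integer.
Subtree rooted at B contains: B, C, K
Count = 3

Answer: 3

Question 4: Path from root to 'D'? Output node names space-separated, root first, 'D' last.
Answer: G H A L D

Derivation:
Walk down from root: G -> H -> A -> L -> D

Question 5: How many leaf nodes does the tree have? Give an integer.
Leaves (nodes with no children): D, E, F, J, K

Answer: 5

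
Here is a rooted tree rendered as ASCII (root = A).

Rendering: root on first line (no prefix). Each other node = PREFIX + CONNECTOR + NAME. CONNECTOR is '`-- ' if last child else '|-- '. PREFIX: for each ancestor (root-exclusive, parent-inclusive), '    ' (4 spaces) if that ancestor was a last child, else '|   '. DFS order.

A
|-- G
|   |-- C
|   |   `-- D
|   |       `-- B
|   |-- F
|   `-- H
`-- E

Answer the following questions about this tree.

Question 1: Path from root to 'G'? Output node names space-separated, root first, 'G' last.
Answer: A G

Derivation:
Walk down from root: A -> G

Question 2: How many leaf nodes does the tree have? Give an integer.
Answer: 4

Derivation:
Leaves (nodes with no children): B, E, F, H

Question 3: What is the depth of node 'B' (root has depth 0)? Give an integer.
Path from root to B: A -> G -> C -> D -> B
Depth = number of edges = 4

Answer: 4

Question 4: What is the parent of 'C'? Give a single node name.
Answer: G

Derivation:
Scan adjacency: C appears as child of G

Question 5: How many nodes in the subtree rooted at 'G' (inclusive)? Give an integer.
Answer: 6

Derivation:
Subtree rooted at G contains: B, C, D, F, G, H
Count = 6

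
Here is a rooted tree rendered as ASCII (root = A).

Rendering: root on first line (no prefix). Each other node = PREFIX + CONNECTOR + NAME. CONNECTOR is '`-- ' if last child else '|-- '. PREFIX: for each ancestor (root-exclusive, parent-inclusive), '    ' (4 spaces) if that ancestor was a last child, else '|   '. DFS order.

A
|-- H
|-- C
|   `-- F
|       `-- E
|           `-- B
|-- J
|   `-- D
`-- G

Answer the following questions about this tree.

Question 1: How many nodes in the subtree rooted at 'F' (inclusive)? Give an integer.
Subtree rooted at F contains: B, E, F
Count = 3

Answer: 3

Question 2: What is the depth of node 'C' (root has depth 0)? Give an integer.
Path from root to C: A -> C
Depth = number of edges = 1

Answer: 1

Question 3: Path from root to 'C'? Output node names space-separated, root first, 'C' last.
Answer: A C

Derivation:
Walk down from root: A -> C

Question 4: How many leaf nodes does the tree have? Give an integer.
Leaves (nodes with no children): B, D, G, H

Answer: 4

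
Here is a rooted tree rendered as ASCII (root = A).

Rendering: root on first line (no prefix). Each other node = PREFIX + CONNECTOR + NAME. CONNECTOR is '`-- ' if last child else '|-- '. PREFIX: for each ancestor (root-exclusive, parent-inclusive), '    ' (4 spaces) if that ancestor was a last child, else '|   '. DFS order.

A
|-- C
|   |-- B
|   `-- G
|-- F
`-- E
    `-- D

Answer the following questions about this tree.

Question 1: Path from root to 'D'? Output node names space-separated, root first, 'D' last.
Walk down from root: A -> E -> D

Answer: A E D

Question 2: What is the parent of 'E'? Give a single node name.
Answer: A

Derivation:
Scan adjacency: E appears as child of A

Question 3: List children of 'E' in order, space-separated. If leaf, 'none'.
Answer: D

Derivation:
Node E's children (from adjacency): D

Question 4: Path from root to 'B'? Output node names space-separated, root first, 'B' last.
Answer: A C B

Derivation:
Walk down from root: A -> C -> B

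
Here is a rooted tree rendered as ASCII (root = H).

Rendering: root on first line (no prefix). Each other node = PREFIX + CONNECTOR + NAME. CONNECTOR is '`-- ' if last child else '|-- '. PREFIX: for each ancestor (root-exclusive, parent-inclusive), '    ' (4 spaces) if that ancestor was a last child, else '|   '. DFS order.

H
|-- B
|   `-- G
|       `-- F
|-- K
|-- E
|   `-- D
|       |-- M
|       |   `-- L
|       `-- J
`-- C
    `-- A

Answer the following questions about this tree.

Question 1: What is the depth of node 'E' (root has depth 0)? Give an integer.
Path from root to E: H -> E
Depth = number of edges = 1

Answer: 1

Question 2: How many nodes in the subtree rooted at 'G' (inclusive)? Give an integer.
Subtree rooted at G contains: F, G
Count = 2

Answer: 2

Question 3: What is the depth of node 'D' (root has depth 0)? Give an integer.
Path from root to D: H -> E -> D
Depth = number of edges = 2

Answer: 2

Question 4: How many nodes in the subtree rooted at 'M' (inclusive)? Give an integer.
Answer: 2

Derivation:
Subtree rooted at M contains: L, M
Count = 2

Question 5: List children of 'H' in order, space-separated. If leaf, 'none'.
Answer: B K E C

Derivation:
Node H's children (from adjacency): B, K, E, C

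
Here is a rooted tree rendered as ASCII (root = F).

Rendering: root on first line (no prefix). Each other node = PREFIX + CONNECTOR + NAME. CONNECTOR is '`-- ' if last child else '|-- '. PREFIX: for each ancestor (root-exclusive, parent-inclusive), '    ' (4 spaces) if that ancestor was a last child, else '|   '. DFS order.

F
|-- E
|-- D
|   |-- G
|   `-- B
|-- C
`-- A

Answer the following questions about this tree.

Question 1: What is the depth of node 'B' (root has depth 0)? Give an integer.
Path from root to B: F -> D -> B
Depth = number of edges = 2

Answer: 2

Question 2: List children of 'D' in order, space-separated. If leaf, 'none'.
Answer: G B

Derivation:
Node D's children (from adjacency): G, B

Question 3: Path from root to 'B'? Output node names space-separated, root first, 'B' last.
Answer: F D B

Derivation:
Walk down from root: F -> D -> B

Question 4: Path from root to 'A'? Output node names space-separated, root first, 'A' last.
Answer: F A

Derivation:
Walk down from root: F -> A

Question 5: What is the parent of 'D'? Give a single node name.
Answer: F

Derivation:
Scan adjacency: D appears as child of F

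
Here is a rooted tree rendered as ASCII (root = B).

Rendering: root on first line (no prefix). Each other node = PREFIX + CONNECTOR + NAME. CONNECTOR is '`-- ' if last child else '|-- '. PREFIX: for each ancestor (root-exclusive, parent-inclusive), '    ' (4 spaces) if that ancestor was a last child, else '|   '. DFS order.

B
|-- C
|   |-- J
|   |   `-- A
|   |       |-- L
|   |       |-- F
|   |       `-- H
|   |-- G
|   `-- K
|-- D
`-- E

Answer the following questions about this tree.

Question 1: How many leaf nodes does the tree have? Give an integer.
Answer: 7

Derivation:
Leaves (nodes with no children): D, E, F, G, H, K, L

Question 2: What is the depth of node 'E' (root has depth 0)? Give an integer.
Path from root to E: B -> E
Depth = number of edges = 1

Answer: 1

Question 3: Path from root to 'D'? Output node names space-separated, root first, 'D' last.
Answer: B D

Derivation:
Walk down from root: B -> D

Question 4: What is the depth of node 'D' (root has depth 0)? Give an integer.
Answer: 1

Derivation:
Path from root to D: B -> D
Depth = number of edges = 1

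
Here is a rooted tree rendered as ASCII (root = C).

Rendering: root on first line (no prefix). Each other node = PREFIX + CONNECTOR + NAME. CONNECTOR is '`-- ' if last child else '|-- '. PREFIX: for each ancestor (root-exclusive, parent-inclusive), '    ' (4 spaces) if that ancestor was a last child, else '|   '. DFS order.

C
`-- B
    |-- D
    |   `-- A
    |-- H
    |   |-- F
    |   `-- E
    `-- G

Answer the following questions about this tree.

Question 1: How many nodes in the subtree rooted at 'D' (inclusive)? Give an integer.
Answer: 2

Derivation:
Subtree rooted at D contains: A, D
Count = 2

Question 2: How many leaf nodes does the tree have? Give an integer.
Answer: 4

Derivation:
Leaves (nodes with no children): A, E, F, G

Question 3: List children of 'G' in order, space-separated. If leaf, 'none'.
Answer: none

Derivation:
Node G's children (from adjacency): (leaf)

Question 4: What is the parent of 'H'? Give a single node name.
Scan adjacency: H appears as child of B

Answer: B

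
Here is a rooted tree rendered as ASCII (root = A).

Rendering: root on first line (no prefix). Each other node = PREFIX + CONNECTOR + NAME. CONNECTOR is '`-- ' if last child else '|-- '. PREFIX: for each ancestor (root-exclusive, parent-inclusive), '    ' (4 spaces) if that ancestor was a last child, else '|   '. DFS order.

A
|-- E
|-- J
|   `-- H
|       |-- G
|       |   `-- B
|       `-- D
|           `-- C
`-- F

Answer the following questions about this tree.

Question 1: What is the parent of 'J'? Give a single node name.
Scan adjacency: J appears as child of A

Answer: A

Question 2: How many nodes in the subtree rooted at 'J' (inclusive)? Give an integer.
Subtree rooted at J contains: B, C, D, G, H, J
Count = 6

Answer: 6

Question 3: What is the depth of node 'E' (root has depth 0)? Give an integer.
Answer: 1

Derivation:
Path from root to E: A -> E
Depth = number of edges = 1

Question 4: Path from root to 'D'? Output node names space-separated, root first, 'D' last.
Answer: A J H D

Derivation:
Walk down from root: A -> J -> H -> D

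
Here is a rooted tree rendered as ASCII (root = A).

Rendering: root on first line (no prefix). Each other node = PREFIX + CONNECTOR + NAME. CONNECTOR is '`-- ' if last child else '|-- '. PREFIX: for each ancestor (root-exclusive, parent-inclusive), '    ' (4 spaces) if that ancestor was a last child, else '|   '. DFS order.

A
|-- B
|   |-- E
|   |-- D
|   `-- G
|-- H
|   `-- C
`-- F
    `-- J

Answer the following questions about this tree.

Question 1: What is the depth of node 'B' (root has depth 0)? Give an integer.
Answer: 1

Derivation:
Path from root to B: A -> B
Depth = number of edges = 1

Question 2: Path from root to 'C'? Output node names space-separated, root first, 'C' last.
Walk down from root: A -> H -> C

Answer: A H C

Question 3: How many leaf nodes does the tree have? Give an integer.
Answer: 5

Derivation:
Leaves (nodes with no children): C, D, E, G, J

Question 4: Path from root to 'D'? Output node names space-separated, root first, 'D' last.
Walk down from root: A -> B -> D

Answer: A B D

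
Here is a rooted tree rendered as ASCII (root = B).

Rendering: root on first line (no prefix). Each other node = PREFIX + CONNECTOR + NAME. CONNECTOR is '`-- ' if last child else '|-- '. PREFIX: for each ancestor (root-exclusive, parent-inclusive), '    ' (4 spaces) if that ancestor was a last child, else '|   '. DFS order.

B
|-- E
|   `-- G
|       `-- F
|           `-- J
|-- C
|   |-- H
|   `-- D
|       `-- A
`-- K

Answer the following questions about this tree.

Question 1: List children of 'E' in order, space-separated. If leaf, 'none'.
Answer: G

Derivation:
Node E's children (from adjacency): G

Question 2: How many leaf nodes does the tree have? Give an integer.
Answer: 4

Derivation:
Leaves (nodes with no children): A, H, J, K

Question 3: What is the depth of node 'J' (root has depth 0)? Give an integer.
Answer: 4

Derivation:
Path from root to J: B -> E -> G -> F -> J
Depth = number of edges = 4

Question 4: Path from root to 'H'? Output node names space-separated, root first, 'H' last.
Answer: B C H

Derivation:
Walk down from root: B -> C -> H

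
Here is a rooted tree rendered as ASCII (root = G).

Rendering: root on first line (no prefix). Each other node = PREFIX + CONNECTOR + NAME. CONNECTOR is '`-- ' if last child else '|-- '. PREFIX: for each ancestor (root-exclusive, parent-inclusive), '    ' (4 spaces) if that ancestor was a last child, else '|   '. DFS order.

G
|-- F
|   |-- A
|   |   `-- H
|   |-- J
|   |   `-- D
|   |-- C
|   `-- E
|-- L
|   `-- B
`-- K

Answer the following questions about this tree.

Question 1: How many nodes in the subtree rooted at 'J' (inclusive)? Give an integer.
Subtree rooted at J contains: D, J
Count = 2

Answer: 2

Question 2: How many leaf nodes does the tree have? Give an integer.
Answer: 6

Derivation:
Leaves (nodes with no children): B, C, D, E, H, K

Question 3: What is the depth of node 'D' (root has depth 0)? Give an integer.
Answer: 3

Derivation:
Path from root to D: G -> F -> J -> D
Depth = number of edges = 3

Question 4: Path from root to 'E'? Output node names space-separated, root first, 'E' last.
Walk down from root: G -> F -> E

Answer: G F E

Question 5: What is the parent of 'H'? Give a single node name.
Answer: A

Derivation:
Scan adjacency: H appears as child of A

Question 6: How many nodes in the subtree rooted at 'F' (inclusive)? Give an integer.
Subtree rooted at F contains: A, C, D, E, F, H, J
Count = 7

Answer: 7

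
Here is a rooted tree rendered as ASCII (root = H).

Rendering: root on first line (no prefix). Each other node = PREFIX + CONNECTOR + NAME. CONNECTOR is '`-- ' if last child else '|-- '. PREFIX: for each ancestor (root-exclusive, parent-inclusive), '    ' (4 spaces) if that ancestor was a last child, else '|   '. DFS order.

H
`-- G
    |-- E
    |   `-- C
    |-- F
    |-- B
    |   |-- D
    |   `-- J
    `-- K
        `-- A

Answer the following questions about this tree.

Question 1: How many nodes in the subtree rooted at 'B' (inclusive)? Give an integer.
Subtree rooted at B contains: B, D, J
Count = 3

Answer: 3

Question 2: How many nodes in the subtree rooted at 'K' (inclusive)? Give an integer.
Subtree rooted at K contains: A, K
Count = 2

Answer: 2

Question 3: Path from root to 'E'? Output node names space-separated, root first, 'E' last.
Walk down from root: H -> G -> E

Answer: H G E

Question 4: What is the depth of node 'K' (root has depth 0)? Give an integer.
Path from root to K: H -> G -> K
Depth = number of edges = 2

Answer: 2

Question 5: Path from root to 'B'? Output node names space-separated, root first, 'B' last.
Answer: H G B

Derivation:
Walk down from root: H -> G -> B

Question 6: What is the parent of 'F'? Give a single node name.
Answer: G

Derivation:
Scan adjacency: F appears as child of G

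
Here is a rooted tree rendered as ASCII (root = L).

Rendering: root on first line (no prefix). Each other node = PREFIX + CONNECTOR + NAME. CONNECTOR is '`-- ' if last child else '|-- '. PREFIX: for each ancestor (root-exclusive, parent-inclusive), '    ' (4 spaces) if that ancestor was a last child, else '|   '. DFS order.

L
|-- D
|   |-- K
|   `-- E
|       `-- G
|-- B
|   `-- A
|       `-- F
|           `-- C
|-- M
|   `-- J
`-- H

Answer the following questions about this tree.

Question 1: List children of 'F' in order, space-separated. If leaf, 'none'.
Node F's children (from adjacency): C

Answer: C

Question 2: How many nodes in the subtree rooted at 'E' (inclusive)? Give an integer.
Answer: 2

Derivation:
Subtree rooted at E contains: E, G
Count = 2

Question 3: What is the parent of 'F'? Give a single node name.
Scan adjacency: F appears as child of A

Answer: A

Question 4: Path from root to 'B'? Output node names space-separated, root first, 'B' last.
Answer: L B

Derivation:
Walk down from root: L -> B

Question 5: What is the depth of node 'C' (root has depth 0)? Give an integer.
Path from root to C: L -> B -> A -> F -> C
Depth = number of edges = 4

Answer: 4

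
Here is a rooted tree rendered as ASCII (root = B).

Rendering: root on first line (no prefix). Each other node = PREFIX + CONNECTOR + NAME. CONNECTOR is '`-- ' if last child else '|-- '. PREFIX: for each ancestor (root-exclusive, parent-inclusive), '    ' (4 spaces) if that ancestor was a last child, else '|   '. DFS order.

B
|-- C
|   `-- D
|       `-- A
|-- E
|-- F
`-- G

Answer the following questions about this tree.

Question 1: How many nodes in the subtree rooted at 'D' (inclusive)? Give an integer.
Answer: 2

Derivation:
Subtree rooted at D contains: A, D
Count = 2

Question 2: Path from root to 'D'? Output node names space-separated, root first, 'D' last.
Answer: B C D

Derivation:
Walk down from root: B -> C -> D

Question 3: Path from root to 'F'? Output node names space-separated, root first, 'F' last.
Answer: B F

Derivation:
Walk down from root: B -> F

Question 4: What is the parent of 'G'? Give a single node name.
Answer: B

Derivation:
Scan adjacency: G appears as child of B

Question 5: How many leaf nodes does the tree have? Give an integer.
Leaves (nodes with no children): A, E, F, G

Answer: 4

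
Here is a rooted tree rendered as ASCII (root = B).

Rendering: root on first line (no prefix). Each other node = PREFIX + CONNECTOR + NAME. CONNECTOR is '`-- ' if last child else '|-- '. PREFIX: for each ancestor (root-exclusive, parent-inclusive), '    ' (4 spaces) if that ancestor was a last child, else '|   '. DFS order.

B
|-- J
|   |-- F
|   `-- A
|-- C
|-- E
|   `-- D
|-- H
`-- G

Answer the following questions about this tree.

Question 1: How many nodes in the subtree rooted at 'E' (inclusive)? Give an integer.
Answer: 2

Derivation:
Subtree rooted at E contains: D, E
Count = 2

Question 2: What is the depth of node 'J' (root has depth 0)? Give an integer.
Path from root to J: B -> J
Depth = number of edges = 1

Answer: 1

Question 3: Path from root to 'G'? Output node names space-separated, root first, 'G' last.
Walk down from root: B -> G

Answer: B G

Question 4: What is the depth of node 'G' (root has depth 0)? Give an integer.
Path from root to G: B -> G
Depth = number of edges = 1

Answer: 1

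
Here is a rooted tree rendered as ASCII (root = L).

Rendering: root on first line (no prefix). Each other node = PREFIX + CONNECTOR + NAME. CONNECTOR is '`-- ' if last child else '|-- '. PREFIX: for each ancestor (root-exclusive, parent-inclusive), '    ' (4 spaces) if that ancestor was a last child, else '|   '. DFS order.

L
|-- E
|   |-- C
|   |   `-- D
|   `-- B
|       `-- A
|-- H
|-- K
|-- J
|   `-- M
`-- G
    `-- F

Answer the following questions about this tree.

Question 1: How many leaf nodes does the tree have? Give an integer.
Leaves (nodes with no children): A, D, F, H, K, M

Answer: 6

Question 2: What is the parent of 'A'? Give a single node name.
Answer: B

Derivation:
Scan adjacency: A appears as child of B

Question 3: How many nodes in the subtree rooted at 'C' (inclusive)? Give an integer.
Answer: 2

Derivation:
Subtree rooted at C contains: C, D
Count = 2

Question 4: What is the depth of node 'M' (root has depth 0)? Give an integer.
Answer: 2

Derivation:
Path from root to M: L -> J -> M
Depth = number of edges = 2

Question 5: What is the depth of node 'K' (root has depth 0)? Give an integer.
Path from root to K: L -> K
Depth = number of edges = 1

Answer: 1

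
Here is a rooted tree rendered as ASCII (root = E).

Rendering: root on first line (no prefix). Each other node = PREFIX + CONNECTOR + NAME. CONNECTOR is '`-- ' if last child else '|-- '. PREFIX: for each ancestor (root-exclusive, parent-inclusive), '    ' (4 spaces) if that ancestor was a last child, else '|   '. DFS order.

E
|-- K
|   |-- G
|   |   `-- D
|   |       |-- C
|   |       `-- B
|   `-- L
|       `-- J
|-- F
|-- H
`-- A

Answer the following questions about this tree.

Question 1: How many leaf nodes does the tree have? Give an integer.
Leaves (nodes with no children): A, B, C, F, H, J

Answer: 6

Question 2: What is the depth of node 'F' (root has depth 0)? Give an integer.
Answer: 1

Derivation:
Path from root to F: E -> F
Depth = number of edges = 1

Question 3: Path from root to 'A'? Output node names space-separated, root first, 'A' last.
Answer: E A

Derivation:
Walk down from root: E -> A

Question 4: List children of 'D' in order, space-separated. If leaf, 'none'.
Node D's children (from adjacency): C, B

Answer: C B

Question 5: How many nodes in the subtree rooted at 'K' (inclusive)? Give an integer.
Answer: 7

Derivation:
Subtree rooted at K contains: B, C, D, G, J, K, L
Count = 7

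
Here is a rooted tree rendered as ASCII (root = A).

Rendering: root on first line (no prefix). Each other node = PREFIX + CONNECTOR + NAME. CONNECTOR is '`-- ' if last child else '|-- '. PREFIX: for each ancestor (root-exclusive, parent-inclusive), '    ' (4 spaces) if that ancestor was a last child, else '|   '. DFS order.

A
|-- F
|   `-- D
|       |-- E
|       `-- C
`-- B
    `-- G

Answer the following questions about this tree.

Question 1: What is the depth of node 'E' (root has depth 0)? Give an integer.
Answer: 3

Derivation:
Path from root to E: A -> F -> D -> E
Depth = number of edges = 3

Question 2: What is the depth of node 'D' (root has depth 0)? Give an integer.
Answer: 2

Derivation:
Path from root to D: A -> F -> D
Depth = number of edges = 2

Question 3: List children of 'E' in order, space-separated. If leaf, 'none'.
Answer: none

Derivation:
Node E's children (from adjacency): (leaf)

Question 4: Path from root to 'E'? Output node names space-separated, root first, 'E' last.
Answer: A F D E

Derivation:
Walk down from root: A -> F -> D -> E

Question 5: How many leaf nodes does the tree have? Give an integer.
Leaves (nodes with no children): C, E, G

Answer: 3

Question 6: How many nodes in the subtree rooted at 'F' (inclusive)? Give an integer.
Subtree rooted at F contains: C, D, E, F
Count = 4

Answer: 4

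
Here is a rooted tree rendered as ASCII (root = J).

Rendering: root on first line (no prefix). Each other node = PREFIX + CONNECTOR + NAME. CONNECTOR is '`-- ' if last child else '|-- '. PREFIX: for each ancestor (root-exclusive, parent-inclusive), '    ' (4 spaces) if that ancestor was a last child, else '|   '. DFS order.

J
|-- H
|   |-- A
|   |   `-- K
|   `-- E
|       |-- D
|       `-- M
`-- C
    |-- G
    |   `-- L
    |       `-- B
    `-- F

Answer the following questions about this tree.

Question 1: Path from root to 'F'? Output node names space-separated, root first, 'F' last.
Walk down from root: J -> C -> F

Answer: J C F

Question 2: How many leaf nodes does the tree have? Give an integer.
Answer: 5

Derivation:
Leaves (nodes with no children): B, D, F, K, M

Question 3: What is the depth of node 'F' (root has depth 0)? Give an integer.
Answer: 2

Derivation:
Path from root to F: J -> C -> F
Depth = number of edges = 2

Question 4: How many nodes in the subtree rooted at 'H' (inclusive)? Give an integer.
Answer: 6

Derivation:
Subtree rooted at H contains: A, D, E, H, K, M
Count = 6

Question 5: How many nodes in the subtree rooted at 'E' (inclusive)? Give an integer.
Subtree rooted at E contains: D, E, M
Count = 3

Answer: 3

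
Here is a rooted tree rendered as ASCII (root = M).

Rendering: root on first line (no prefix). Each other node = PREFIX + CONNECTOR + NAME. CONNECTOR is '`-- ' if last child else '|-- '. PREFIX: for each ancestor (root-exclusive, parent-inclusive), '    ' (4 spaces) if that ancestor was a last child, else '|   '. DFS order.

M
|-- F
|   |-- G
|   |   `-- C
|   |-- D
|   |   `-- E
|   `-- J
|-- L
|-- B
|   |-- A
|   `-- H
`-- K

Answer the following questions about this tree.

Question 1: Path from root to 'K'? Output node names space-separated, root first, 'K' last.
Walk down from root: M -> K

Answer: M K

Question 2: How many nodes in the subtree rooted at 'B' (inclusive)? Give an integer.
Answer: 3

Derivation:
Subtree rooted at B contains: A, B, H
Count = 3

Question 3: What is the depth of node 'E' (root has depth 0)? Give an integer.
Path from root to E: M -> F -> D -> E
Depth = number of edges = 3

Answer: 3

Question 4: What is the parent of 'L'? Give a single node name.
Scan adjacency: L appears as child of M

Answer: M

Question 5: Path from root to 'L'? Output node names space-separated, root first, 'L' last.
Answer: M L

Derivation:
Walk down from root: M -> L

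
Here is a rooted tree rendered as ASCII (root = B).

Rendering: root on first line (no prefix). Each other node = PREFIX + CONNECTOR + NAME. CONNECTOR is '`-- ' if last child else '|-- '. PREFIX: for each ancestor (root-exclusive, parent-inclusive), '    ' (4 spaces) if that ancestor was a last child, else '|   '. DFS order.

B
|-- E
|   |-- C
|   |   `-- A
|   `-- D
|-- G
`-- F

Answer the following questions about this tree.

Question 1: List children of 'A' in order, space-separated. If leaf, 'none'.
Answer: none

Derivation:
Node A's children (from adjacency): (leaf)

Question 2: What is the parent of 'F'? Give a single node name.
Scan adjacency: F appears as child of B

Answer: B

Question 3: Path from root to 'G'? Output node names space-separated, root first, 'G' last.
Walk down from root: B -> G

Answer: B G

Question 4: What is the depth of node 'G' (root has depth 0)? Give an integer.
Path from root to G: B -> G
Depth = number of edges = 1

Answer: 1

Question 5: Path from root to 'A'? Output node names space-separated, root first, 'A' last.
Walk down from root: B -> E -> C -> A

Answer: B E C A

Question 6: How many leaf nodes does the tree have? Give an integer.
Leaves (nodes with no children): A, D, F, G

Answer: 4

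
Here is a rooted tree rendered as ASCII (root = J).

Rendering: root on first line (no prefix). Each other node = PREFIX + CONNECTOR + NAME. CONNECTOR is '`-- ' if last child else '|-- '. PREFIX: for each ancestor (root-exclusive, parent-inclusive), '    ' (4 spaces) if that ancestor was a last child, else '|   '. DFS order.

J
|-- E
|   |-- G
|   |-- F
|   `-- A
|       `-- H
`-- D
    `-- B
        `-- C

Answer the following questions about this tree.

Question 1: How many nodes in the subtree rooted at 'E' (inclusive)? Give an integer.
Answer: 5

Derivation:
Subtree rooted at E contains: A, E, F, G, H
Count = 5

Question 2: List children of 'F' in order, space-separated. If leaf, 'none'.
Node F's children (from adjacency): (leaf)

Answer: none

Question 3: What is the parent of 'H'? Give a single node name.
Answer: A

Derivation:
Scan adjacency: H appears as child of A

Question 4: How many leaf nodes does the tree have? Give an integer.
Answer: 4

Derivation:
Leaves (nodes with no children): C, F, G, H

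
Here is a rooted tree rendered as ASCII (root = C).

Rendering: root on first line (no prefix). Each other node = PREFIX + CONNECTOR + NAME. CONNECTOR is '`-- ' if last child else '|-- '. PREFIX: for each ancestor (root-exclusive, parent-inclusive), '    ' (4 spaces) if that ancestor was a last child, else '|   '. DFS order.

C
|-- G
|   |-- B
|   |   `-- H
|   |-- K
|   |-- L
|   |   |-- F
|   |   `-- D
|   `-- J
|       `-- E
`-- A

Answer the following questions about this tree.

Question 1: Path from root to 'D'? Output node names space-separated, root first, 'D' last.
Answer: C G L D

Derivation:
Walk down from root: C -> G -> L -> D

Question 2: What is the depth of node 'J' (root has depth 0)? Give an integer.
Answer: 2

Derivation:
Path from root to J: C -> G -> J
Depth = number of edges = 2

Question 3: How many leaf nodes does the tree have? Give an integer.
Leaves (nodes with no children): A, D, E, F, H, K

Answer: 6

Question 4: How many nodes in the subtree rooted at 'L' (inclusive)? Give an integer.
Subtree rooted at L contains: D, F, L
Count = 3

Answer: 3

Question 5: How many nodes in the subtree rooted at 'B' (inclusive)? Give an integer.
Answer: 2

Derivation:
Subtree rooted at B contains: B, H
Count = 2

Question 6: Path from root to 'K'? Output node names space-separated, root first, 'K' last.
Walk down from root: C -> G -> K

Answer: C G K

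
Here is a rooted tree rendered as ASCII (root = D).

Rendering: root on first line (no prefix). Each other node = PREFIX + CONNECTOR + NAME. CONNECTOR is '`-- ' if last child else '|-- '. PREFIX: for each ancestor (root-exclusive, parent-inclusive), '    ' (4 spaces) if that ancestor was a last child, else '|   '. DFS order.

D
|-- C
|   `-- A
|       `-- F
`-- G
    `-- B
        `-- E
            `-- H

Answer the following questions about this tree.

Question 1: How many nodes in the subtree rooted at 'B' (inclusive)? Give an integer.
Subtree rooted at B contains: B, E, H
Count = 3

Answer: 3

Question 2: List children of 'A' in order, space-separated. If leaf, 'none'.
Answer: F

Derivation:
Node A's children (from adjacency): F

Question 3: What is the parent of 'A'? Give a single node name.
Scan adjacency: A appears as child of C

Answer: C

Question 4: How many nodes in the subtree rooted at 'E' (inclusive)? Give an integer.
Subtree rooted at E contains: E, H
Count = 2

Answer: 2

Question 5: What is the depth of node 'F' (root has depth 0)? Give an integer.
Path from root to F: D -> C -> A -> F
Depth = number of edges = 3

Answer: 3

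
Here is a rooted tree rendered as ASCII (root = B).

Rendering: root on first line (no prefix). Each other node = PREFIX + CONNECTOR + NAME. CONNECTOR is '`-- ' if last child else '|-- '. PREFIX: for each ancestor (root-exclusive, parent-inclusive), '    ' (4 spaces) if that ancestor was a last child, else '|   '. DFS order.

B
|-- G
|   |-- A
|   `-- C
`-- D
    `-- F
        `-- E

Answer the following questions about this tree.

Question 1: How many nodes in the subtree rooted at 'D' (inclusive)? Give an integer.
Subtree rooted at D contains: D, E, F
Count = 3

Answer: 3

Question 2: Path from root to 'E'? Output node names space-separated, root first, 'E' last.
Walk down from root: B -> D -> F -> E

Answer: B D F E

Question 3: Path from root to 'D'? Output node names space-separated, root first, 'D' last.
Walk down from root: B -> D

Answer: B D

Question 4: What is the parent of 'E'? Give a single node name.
Answer: F

Derivation:
Scan adjacency: E appears as child of F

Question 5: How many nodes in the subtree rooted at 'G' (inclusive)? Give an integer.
Subtree rooted at G contains: A, C, G
Count = 3

Answer: 3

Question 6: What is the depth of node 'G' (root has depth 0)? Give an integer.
Path from root to G: B -> G
Depth = number of edges = 1

Answer: 1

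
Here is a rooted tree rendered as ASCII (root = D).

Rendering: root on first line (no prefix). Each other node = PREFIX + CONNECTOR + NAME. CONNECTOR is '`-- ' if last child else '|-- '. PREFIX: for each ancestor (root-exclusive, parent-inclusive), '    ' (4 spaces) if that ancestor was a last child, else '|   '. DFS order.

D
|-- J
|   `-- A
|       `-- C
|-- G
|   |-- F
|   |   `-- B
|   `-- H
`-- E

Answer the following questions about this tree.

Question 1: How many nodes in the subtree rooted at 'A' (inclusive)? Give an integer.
Answer: 2

Derivation:
Subtree rooted at A contains: A, C
Count = 2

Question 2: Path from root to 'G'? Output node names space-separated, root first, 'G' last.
Answer: D G

Derivation:
Walk down from root: D -> G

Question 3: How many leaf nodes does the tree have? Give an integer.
Answer: 4

Derivation:
Leaves (nodes with no children): B, C, E, H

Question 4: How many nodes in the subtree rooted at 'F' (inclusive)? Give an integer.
Answer: 2

Derivation:
Subtree rooted at F contains: B, F
Count = 2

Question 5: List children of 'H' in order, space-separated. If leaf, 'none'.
Answer: none

Derivation:
Node H's children (from adjacency): (leaf)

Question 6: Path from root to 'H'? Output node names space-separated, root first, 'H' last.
Answer: D G H

Derivation:
Walk down from root: D -> G -> H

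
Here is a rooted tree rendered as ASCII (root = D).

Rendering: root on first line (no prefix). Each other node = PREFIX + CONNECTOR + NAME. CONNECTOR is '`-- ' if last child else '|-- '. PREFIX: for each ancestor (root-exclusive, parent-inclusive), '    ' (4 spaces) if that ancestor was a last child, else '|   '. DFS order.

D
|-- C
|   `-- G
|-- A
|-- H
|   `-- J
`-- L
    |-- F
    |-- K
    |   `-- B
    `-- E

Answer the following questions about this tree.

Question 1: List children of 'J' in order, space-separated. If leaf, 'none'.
Node J's children (from adjacency): (leaf)

Answer: none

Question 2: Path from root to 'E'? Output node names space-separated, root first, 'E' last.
Walk down from root: D -> L -> E

Answer: D L E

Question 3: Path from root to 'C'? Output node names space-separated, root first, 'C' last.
Answer: D C

Derivation:
Walk down from root: D -> C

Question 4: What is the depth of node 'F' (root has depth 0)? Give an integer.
Path from root to F: D -> L -> F
Depth = number of edges = 2

Answer: 2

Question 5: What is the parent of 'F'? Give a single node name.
Scan adjacency: F appears as child of L

Answer: L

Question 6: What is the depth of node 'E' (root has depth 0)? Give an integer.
Answer: 2

Derivation:
Path from root to E: D -> L -> E
Depth = number of edges = 2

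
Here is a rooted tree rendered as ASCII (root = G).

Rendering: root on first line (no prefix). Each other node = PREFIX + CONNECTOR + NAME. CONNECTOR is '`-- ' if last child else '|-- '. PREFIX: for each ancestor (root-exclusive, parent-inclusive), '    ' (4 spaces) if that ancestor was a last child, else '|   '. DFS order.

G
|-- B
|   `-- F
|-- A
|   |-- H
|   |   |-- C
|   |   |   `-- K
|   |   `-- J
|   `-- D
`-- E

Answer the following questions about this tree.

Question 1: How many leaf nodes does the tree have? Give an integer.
Leaves (nodes with no children): D, E, F, J, K

Answer: 5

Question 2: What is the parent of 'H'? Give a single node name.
Scan adjacency: H appears as child of A

Answer: A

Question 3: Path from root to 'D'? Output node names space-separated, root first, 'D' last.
Answer: G A D

Derivation:
Walk down from root: G -> A -> D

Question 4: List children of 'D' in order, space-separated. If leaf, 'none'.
Answer: none

Derivation:
Node D's children (from adjacency): (leaf)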